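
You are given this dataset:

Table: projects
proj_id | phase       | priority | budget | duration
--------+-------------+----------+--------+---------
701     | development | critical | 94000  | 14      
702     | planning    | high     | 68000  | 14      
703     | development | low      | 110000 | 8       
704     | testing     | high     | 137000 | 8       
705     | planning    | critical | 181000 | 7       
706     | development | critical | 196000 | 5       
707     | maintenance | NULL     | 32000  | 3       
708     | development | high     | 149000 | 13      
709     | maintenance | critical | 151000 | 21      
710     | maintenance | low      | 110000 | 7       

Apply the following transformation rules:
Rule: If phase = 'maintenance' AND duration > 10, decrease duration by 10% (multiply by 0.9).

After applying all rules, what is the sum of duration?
97.9

Step 1: Find records where phase = 'maintenance' AND duration > 10
Step 2: 1 records match, summing to 21
Step 3: After multiplier: 21 × 0.9 = 18.9
Step 4: Unaffected records sum: 79
Step 5: Final sum = 18.9 + 79 = 97.9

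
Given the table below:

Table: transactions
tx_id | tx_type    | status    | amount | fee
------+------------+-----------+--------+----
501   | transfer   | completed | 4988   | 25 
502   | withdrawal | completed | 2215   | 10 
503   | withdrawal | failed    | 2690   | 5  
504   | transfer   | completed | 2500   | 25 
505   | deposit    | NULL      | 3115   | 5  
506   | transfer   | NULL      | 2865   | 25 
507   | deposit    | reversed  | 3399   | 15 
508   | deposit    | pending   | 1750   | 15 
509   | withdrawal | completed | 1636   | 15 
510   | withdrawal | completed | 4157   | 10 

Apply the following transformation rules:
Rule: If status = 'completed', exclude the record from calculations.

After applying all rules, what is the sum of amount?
13819

Step 1: Identify records where status = 'completed'
Step 2: The excluded records sum to 15496
Step 3: Original total amount = 29315
Step 4: Remaining total = 29315 - 15496 = 13819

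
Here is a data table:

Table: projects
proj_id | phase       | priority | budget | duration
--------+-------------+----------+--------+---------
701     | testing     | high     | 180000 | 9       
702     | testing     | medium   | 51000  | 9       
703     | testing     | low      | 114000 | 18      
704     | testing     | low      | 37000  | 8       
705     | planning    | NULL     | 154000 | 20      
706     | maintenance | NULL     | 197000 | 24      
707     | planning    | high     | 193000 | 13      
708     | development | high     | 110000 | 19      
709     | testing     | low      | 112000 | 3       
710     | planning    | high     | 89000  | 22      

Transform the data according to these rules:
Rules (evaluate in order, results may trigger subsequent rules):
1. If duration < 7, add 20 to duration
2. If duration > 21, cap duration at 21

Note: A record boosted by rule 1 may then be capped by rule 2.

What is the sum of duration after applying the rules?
159

Step 1: Apply rule 1 to records with duration < 7
  - 1 records get bonus of 20
  - Of these, 1 records then exceed 21 and get capped
Step 2: Apply rule 2 to records with duration > 21
  - 2 records (original) are capped
Step 3: Calculate final sum = 159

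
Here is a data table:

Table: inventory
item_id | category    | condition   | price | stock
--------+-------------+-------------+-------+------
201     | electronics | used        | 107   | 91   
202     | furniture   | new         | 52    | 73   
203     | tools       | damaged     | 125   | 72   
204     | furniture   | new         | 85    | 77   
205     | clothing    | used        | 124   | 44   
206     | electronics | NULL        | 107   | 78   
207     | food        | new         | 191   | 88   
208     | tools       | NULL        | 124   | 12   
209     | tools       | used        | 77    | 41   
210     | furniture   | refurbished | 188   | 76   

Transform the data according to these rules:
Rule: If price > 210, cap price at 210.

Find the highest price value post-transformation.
191

Step 1: Original maximum price = 191
Step 2: Check cap of 210 against maximum
Step 3: No records exceed the cap (max 191 <= cap 210), so no capping applies
Step 4: Maximum after transformation = 191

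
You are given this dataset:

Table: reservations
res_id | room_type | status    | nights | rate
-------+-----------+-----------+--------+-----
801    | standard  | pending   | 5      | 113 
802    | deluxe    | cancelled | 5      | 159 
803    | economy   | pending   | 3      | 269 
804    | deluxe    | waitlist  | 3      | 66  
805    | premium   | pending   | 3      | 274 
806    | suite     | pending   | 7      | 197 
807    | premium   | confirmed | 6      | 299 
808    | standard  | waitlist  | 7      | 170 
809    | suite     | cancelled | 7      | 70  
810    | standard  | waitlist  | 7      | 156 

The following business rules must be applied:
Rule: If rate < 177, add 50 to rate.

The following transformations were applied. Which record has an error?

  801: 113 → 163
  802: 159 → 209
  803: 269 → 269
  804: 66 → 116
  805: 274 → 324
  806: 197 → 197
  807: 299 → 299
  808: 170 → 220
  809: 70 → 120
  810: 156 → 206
Record 805 has an error. The correct transformed value should be 274, not 324.

Step 1: Check each record against the rule
Step 2: Record 805 has rate = 274
Step 3: Since 274 >= 177, the bonus should not have been applied
Step 4: Correct value = 274, but claimed value = 324
Conclusion: Record 805 has the error.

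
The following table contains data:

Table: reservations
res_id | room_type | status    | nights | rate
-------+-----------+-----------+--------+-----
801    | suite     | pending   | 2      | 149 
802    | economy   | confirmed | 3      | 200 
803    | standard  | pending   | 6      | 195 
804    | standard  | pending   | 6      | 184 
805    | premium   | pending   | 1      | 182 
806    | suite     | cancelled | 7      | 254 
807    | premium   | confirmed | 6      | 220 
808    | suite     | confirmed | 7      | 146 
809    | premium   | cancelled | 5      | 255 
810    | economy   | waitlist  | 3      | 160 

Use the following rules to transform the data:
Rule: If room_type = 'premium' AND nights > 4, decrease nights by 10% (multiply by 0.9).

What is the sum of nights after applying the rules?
44.9

Step 1: Find records where room_type = 'premium' AND nights > 4
Step 2: 2 records match, summing to 11
Step 3: After multiplier: 11 × 0.9 = 9.9
Step 4: Unaffected records sum: 35
Step 5: Final sum = 9.9 + 35 = 44.9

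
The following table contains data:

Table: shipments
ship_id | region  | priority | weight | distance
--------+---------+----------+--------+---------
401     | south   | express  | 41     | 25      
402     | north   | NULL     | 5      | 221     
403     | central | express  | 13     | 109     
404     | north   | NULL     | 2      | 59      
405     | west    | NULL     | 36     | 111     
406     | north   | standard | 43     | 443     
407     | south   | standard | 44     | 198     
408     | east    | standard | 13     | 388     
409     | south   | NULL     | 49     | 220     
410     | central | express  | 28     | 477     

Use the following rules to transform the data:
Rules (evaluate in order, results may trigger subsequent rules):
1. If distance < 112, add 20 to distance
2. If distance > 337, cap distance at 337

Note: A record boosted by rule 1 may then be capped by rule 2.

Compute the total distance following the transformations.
2034

Step 1: Apply rule 1 to records with distance < 112
  - 4 records get bonus of 20
  - Of these, 0 records then exceed 337 and get capped
Step 2: Apply rule 2 to records with distance > 337
  - 3 records (original) are capped
Step 3: Calculate final sum = 2034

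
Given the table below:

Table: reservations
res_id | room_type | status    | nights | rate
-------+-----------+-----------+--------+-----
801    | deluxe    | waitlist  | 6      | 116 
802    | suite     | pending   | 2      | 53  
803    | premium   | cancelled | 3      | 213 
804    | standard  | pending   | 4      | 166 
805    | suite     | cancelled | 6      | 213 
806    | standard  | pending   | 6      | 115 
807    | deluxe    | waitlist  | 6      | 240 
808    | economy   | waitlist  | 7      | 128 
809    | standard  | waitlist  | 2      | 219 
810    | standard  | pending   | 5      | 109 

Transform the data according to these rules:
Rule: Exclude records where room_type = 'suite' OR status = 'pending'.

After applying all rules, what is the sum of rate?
916

Step 1: Find records where room_type = 'suite' OR status = 'pending'
Step 2: 5 records match, summing to 656
Step 3: Original sum: 1572
Step 4: Remaining sum = 1572 - 656 = 916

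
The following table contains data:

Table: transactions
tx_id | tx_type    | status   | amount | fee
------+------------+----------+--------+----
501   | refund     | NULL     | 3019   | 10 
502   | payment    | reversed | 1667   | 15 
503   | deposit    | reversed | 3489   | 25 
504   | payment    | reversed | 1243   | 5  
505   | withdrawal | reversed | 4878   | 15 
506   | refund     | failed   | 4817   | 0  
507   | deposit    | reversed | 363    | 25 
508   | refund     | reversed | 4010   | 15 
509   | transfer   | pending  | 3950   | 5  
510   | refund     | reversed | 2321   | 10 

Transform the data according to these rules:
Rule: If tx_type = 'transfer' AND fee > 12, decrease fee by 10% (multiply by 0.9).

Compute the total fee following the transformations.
125

Step 1: Find records where tx_type = 'transfer' AND fee > 12
Step 2: 0 records match, summing to 0
Step 3: After multiplier: 0 × 0.9 = 0.0
Step 4: Unaffected records sum: 125
Step 5: Final sum = 0.0 + 125 = 125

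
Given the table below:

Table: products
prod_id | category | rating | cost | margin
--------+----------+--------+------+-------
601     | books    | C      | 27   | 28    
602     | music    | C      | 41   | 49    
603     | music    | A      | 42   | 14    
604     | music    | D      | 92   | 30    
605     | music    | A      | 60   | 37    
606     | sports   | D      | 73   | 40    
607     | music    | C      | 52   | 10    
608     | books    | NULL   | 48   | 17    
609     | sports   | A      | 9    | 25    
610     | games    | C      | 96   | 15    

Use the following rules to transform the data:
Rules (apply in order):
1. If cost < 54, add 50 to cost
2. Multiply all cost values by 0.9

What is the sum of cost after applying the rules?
756.0

Step 1: Apply Rule 1 - Add 50 to records with cost < 54
  - 6 records affected: 219 + (6 × 50) = 519
  - Unaffected records: 321
  - Sum after Rule 1: 840
Step 2: Apply Rule 2 - Multiply all by 0.9
  - 840 × 0.9 = 756.0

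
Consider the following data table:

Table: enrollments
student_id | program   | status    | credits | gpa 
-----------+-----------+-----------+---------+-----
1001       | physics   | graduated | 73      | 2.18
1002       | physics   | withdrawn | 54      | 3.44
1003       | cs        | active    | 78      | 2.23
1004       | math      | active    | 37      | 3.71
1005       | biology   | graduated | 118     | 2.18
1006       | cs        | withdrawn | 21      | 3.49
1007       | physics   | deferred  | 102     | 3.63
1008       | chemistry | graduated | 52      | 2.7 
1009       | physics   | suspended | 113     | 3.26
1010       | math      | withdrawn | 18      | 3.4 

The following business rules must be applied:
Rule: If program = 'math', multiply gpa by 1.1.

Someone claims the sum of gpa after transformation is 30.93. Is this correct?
Yes, the result is correct.

Step 1: Calculate the correct sum after transformation
Step 2: Apply multiplier 1.1 to records where program = 'math'
Step 3: Correct result = 30.93
Step 4: Claimed result = 30.93
Step 5: 30.93 = 30.93 ✓
Conclusion: The claimed result is correct.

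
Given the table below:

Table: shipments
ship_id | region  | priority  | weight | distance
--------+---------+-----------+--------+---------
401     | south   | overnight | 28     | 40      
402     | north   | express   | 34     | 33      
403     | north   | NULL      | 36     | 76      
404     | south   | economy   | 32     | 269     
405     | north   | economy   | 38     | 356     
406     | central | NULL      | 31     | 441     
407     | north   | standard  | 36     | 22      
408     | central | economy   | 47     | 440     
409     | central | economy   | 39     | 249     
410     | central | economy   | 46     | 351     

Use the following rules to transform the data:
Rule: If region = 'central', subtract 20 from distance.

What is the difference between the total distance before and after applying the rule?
80

Step 1: Original sum of distance = 2277
Step 2: 4 records have region = 'central'
Step 3: Each affected record changes by -20
Step 4: Total change = 4 × -20 = -80
Step 5: New sum = 2277 + -80 = 2197
Step 6: Difference = |2197 - 2277| = 80
        (Sum decreased by 80)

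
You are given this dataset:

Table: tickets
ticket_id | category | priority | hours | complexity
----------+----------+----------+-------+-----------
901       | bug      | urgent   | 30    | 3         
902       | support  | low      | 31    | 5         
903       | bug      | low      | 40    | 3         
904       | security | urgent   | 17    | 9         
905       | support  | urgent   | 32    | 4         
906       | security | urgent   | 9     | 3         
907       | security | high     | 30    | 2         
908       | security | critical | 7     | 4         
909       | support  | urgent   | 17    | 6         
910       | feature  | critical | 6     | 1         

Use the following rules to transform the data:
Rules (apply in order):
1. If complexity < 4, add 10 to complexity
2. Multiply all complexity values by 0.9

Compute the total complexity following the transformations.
81.0

Step 1: Apply Rule 1 - Add 10 to records with complexity < 4
  - 5 records affected: 12 + (5 × 10) = 62
  - Unaffected records: 28
  - Sum after Rule 1: 90
Step 2: Apply Rule 2 - Multiply all by 0.9
  - 90 × 0.9 = 81.0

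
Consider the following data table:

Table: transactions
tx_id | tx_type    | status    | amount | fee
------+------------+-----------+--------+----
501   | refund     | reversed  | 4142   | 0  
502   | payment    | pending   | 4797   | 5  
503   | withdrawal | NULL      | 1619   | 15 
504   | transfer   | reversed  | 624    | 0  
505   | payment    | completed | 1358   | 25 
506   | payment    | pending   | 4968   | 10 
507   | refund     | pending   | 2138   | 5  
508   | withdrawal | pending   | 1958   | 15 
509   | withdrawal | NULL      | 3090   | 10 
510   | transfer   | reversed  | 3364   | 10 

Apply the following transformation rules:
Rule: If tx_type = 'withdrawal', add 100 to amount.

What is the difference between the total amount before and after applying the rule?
300

Step 1: Original sum of amount = 28058
Step 2: 3 records have tx_type = 'withdrawal'
Step 3: Each affected record changes by 100
Step 4: Total change = 3 × 100 = 300
Step 5: New sum = 28058 + 300 = 28358
Step 6: Difference = |28358 - 28058| = 300
        (Sum increased by 300)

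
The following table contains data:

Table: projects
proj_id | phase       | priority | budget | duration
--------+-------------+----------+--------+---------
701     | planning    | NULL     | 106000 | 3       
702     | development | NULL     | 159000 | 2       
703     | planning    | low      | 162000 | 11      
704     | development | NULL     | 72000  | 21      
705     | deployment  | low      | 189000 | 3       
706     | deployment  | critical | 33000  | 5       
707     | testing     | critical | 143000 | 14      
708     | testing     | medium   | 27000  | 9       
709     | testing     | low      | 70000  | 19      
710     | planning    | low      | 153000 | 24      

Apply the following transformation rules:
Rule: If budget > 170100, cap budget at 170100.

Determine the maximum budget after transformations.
170100

Step 1: Original maximum budget = 189000
Step 2: Apply cap at 170100
Step 3: 1 records had budget > 170100 and were capped
Step 4: Maximum after transformation = 170100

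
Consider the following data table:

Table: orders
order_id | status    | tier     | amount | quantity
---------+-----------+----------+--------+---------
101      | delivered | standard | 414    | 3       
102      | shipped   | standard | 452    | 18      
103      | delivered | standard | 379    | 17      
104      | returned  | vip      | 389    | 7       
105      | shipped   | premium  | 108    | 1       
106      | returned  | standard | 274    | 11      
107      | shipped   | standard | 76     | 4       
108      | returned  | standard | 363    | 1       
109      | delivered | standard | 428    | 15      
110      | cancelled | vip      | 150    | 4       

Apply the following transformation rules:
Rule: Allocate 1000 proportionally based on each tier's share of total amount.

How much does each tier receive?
premium: 35.61, standard: 786.68, vip: 177.71

Step 1: Calculate total amount = 3033
Step 2: Calculate each tier's proportion:
  premium: 108/3033 = 3.56% → 35.61
  standard: 2386/3033 = 78.67% → 786.68
  vip: 539/3033 = 17.77% → 177.71
Step 3: Verify: sum of allocations ≈ 1000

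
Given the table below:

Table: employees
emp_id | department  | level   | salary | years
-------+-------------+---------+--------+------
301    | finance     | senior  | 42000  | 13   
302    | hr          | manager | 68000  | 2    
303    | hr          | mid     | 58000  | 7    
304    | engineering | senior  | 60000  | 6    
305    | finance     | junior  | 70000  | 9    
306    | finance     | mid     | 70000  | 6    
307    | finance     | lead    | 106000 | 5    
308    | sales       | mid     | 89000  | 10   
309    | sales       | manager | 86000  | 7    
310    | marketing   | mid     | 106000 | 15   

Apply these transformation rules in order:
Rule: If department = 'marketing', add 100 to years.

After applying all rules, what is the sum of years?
180

Step 1: Count records where department = 'marketing': 1
Step 2: Total bonus added: 1 × 100 = 100
Step 3: Original sum of years: 80
Step 4: Final sum = 80 + 100 = 180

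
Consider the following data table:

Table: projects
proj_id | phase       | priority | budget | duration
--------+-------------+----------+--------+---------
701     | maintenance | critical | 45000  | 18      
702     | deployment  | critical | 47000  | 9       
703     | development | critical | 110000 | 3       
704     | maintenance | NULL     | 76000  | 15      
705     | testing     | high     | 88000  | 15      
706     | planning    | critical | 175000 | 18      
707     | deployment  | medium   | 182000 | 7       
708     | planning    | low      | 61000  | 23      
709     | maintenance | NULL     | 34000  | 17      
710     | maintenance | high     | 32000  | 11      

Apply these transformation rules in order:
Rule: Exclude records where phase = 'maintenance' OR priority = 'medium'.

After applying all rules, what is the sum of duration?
68

Step 1: Find records where phase = 'maintenance' OR priority = 'medium'
Step 2: 5 records match, summing to 68
Step 3: Original sum: 136
Step 4: Remaining sum = 136 - 68 = 68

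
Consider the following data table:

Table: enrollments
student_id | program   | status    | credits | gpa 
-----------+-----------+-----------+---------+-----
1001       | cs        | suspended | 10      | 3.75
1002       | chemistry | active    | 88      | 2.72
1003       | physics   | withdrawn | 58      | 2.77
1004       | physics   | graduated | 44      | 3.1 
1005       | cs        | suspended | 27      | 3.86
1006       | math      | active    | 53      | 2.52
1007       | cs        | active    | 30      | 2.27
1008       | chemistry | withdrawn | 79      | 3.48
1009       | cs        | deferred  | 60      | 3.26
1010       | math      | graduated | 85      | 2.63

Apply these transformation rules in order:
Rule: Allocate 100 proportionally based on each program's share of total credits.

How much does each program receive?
chemistry: 31.27, cs: 23.78, math: 25.84, physics: 19.1

Step 1: Calculate total credits = 534
Step 2: Calculate each program's proportion:
  chemistry: 167/534 = 31.27% → 31.27
  cs: 127/534 = 23.78% → 23.78
  math: 138/534 = 25.84% → 25.84
  physics: 102/534 = 19.10% → 19.1
Step 3: Verify: sum of allocations ≈ 100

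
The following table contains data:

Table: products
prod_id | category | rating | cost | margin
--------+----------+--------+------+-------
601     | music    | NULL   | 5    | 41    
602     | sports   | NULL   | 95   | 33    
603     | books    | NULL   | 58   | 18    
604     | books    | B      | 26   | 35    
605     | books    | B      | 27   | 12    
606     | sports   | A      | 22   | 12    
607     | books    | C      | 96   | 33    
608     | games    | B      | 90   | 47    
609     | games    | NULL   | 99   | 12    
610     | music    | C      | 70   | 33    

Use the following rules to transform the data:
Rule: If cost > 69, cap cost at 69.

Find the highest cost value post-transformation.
69

Step 1: Original maximum cost = 99
Step 2: Apply cap at 69
Step 3: 5 records had cost > 69 and were capped
Step 4: Maximum after transformation = 69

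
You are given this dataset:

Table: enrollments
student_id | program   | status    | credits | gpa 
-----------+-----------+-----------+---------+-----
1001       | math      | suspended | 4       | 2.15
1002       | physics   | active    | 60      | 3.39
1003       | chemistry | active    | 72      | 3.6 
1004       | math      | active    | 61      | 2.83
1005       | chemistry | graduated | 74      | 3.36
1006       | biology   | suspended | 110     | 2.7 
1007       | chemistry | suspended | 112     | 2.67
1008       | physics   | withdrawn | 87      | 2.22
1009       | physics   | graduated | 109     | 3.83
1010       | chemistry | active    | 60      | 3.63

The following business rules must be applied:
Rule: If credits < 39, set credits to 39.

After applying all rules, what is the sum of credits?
784

Step 1: 1 records have credits < 39
Step 2: These records originally summed to 4
Step 3: After setting to minimum: 1 × 39 = 39
Step 4: Unaffected records sum: 745
Step 5: Final sum = 39 + 745 = 784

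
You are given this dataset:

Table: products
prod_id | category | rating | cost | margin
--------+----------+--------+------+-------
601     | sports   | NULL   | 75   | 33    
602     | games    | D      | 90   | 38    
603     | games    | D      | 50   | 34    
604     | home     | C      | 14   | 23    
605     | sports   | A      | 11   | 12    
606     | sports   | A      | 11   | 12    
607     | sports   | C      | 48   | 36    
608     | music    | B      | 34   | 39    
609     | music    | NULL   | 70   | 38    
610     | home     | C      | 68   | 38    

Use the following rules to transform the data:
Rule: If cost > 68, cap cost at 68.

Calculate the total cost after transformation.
440

Step 1: 3 records have cost > 68
Step 2: These records originally summed to 235
Step 3: After capping: 3 × 68 = 204
Step 4: Unaffected records sum: 236
Step 5: Final sum = 204 + 236 = 440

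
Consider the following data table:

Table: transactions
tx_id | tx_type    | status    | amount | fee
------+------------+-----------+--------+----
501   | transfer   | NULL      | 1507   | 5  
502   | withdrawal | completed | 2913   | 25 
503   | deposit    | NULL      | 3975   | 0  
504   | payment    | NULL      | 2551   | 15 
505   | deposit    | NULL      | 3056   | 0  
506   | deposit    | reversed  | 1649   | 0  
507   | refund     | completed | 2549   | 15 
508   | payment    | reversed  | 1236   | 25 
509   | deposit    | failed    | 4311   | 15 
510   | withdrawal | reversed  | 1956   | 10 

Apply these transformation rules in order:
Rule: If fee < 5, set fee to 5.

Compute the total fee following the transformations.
125

Step 1: 3 records have fee < 5
Step 2: These records originally summed to 0
Step 3: After setting to minimum: 3 × 5 = 15
Step 4: Unaffected records sum: 110
Step 5: Final sum = 15 + 110 = 125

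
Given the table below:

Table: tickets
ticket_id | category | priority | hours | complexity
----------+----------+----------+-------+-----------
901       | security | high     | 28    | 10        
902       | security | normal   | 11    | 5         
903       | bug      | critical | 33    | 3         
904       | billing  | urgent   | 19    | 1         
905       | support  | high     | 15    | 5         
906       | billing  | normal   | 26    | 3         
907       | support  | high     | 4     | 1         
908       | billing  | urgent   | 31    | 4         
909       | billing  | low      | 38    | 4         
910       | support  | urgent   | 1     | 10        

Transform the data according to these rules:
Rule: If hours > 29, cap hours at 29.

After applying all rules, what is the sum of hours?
191

Step 1: 3 records have hours > 29
Step 2: These records originally summed to 102
Step 3: After capping: 3 × 29 = 87
Step 4: Unaffected records sum: 104
Step 5: Final sum = 87 + 104 = 191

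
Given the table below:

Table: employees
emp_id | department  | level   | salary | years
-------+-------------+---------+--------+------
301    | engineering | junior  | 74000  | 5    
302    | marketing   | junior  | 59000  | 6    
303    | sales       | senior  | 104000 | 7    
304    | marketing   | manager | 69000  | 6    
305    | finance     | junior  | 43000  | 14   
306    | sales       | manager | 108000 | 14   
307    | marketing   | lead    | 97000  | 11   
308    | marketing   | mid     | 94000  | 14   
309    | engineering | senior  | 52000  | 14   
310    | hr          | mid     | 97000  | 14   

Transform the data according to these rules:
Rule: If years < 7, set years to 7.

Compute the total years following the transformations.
109

Step 1: 3 records have years < 7
Step 2: These records originally summed to 17
Step 3: After setting to minimum: 3 × 7 = 21
Step 4: Unaffected records sum: 88
Step 5: Final sum = 21 + 88 = 109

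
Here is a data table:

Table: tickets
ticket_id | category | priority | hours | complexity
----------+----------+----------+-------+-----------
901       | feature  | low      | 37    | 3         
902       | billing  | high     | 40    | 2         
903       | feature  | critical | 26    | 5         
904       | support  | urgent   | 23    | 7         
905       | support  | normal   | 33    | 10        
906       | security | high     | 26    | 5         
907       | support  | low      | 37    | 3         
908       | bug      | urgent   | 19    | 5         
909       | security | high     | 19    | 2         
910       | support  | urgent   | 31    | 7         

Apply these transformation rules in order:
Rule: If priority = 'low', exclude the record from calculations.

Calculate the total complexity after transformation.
43

Step 1: Identify records where priority = 'low'
Step 2: The excluded records sum to 6
Step 3: Original total complexity = 49
Step 4: Remaining total = 49 - 6 = 43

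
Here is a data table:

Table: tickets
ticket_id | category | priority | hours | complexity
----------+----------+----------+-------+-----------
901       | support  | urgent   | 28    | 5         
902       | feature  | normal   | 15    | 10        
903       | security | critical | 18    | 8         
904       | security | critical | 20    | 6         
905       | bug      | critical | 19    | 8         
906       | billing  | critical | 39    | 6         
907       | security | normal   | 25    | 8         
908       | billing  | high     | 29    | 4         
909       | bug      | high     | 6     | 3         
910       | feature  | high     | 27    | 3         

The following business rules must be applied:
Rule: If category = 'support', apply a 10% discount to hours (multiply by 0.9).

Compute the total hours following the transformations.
223.2

Step 1: Records with category = 'support' have total hours = 28
Step 2: Apply multiplier: 28 × 0.9 = 25.2
Step 3: Other records total: 198
Step 4: Final sum = 25.2 + 198 = 223.2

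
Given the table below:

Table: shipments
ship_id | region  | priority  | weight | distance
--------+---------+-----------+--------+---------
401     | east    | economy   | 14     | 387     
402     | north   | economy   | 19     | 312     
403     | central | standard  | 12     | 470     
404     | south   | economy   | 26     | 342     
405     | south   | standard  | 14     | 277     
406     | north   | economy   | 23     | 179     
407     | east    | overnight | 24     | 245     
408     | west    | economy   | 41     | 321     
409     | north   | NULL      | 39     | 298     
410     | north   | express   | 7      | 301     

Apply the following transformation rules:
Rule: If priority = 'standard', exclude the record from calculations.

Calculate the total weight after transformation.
193

Step 1: Identify records where priority = 'standard'
Step 2: The excluded records sum to 26
Step 3: Original total weight = 219
Step 4: Remaining total = 219 - 26 = 193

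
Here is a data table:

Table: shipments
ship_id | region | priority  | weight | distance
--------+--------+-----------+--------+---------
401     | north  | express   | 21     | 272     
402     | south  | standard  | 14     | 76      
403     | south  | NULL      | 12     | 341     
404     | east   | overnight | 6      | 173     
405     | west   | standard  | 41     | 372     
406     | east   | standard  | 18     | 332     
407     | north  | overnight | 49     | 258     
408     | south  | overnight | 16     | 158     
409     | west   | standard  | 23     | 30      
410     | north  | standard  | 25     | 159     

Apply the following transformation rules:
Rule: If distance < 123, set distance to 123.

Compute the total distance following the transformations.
2311

Step 1: 2 records have distance < 123
Step 2: These records originally summed to 106
Step 3: After setting to minimum: 2 × 123 = 246
Step 4: Unaffected records sum: 2065
Step 5: Final sum = 246 + 2065 = 2311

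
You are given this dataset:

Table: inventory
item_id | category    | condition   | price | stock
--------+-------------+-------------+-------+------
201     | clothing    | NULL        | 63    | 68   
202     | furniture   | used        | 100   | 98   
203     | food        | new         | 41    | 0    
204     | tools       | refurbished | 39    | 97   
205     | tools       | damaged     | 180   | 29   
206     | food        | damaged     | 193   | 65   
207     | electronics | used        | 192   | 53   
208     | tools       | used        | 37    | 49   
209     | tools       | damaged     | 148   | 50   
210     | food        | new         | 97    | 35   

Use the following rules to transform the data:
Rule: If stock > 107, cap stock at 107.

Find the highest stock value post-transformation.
98

Step 1: Original maximum stock = 98
Step 2: Check cap of 107 against maximum
Step 3: No records exceed the cap (max 98 <= cap 107), so no capping applies
Step 4: Maximum after transformation = 98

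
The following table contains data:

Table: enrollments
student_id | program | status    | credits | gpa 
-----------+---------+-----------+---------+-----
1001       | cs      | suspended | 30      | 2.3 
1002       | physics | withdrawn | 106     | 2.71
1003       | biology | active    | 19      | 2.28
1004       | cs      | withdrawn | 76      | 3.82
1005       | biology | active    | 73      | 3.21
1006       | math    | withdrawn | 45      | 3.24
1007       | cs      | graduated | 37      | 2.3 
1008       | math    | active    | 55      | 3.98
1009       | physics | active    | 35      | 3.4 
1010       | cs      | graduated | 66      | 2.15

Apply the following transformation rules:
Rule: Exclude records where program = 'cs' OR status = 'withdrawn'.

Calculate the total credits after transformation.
182

Step 1: Find records where program = 'cs' OR status = 'withdrawn'
Step 2: 6 records match, summing to 360
Step 3: Original sum: 542
Step 4: Remaining sum = 542 - 360 = 182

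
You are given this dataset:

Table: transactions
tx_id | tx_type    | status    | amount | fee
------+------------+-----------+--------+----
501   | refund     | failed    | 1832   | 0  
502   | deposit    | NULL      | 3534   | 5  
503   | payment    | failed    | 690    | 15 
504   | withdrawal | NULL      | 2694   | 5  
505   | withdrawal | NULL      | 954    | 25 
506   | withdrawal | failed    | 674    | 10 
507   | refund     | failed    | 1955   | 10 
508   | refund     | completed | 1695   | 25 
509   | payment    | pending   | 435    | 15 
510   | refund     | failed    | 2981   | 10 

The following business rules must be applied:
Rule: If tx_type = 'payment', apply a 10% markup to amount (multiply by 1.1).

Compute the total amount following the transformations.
17556.5

Step 1: Records with tx_type = 'payment' have total amount = 1125
Step 2: Apply multiplier: 1125 × 1.1 = 1237.5
Step 3: Other records total: 16319
Step 4: Final sum = 1237.5 + 16319 = 17556.5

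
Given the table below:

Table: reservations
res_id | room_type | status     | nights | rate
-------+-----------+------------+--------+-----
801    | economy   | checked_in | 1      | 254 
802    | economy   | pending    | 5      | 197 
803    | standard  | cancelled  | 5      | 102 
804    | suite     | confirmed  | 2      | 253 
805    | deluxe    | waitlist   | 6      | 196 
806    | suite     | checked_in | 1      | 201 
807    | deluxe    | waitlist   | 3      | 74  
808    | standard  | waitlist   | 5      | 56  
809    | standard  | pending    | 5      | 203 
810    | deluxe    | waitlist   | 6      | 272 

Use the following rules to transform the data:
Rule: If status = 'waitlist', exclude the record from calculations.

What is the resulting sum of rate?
1210

Step 1: Identify records where status = 'waitlist'
Step 2: The excluded records sum to 598
Step 3: Original total rate = 1808
Step 4: Remaining total = 1808 - 598 = 1210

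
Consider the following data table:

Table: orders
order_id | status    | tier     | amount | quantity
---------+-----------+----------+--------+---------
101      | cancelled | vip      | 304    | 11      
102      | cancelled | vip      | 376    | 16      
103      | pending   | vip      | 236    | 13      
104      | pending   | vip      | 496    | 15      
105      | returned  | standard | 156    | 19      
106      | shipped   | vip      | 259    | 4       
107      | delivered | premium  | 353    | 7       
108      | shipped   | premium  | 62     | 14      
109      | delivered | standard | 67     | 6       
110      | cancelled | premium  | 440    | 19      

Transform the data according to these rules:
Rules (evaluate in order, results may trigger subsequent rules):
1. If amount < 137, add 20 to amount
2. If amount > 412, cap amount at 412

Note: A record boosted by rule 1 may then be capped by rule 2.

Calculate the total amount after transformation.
2677

Step 1: Apply rule 1 to records with amount < 137
  - 2 records get bonus of 20
  - Of these, 0 records then exceed 412 and get capped
Step 2: Apply rule 2 to records with amount > 412
  - 2 records (original) are capped
Step 3: Calculate final sum = 2677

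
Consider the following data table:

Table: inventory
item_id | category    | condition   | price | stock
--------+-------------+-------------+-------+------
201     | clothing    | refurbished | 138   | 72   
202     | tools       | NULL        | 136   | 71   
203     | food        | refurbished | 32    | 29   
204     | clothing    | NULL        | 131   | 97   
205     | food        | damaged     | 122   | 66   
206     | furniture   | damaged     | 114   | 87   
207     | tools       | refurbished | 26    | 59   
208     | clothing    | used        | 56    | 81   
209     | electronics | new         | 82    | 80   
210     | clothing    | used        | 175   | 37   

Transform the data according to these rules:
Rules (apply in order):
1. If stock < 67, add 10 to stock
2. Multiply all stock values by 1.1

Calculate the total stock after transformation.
790.9

Step 1: Apply Rule 1 - Add 10 to records with stock < 67
  - 4 records affected: 191 + (4 × 10) = 231
  - Unaffected records: 488
  - Sum after Rule 1: 719
Step 2: Apply Rule 2 - Multiply all by 1.1
  - 719 × 1.1 = 790.9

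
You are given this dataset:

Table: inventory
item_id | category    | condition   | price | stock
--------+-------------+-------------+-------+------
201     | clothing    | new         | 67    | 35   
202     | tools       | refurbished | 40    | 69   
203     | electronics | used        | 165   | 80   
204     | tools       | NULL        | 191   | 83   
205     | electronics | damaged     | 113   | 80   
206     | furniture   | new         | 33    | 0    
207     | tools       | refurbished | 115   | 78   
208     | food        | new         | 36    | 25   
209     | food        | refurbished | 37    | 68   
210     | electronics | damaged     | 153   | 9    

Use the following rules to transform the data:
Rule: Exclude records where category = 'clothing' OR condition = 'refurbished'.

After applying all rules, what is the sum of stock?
277

Step 1: Find records where category = 'clothing' OR condition = 'refurbished'
Step 2: 4 records match, summing to 250
Step 3: Original sum: 527
Step 4: Remaining sum = 527 - 250 = 277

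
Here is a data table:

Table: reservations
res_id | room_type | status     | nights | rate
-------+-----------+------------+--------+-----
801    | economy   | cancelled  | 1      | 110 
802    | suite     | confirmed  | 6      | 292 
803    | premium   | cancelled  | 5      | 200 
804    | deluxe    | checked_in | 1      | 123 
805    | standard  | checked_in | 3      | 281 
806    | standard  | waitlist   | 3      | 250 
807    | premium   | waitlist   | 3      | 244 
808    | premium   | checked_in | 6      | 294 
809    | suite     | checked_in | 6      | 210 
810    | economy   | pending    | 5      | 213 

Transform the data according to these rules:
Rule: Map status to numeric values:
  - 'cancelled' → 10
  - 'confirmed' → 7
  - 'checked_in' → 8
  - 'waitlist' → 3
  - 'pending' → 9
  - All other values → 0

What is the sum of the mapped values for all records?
74

Step 1: Apply mapping to each record
Step 2: Count by status:
  'cancelled': 2 records × 10 = 20
  'confirmed': 1 records × 7 = 7
  'checked_in': 4 records × 8 = 32
  'waitlist': 2 records × 3 = 6
  'pending': 1 records × 9 = 9
Step 3: Sum all mapped values = 74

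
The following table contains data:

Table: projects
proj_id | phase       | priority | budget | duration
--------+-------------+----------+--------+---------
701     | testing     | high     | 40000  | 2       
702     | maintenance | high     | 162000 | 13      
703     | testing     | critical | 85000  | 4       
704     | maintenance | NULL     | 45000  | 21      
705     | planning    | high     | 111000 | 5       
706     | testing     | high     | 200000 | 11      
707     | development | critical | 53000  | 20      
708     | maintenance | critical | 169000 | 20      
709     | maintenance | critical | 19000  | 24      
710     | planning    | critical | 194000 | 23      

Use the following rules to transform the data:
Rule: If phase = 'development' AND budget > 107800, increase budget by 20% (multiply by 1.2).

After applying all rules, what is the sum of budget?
1078000

Step 1: Find records where phase = 'development' AND budget > 107800
Step 2: 0 records match, summing to 0
Step 3: After multiplier: 0 × 1.2 = 0.0
Step 4: Unaffected records sum: 1078000
Step 5: Final sum = 0.0 + 1078000 = 1078000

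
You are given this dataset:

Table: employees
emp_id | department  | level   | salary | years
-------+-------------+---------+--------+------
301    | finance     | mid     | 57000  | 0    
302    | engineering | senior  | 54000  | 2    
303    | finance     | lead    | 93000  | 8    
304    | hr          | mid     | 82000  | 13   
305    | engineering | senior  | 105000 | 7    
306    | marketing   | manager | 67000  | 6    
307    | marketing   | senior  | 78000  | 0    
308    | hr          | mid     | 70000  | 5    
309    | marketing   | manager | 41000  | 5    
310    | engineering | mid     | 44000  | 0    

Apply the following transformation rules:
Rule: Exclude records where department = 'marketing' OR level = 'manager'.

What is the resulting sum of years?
35

Step 1: Find records where department = 'marketing' OR level = 'manager'
Step 2: 3 records match, summing to 11
Step 3: Original sum: 46
Step 4: Remaining sum = 46 - 11 = 35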